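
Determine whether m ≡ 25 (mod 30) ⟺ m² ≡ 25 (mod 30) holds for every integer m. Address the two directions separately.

(⟹) Suppose m ≡ 25 (mod 30). Write m = 30j + 25. Then (30j + 25)² = 900j² + 1500j + 625 = 30(30j² + 50j + 20) + 25, so m² ≡ 25 (mod 30).

(⟸) This fails: take m = 5. Then 5² = 25 ≡ 25 (mod 30), yet 5 ≡ 5 (mod 30), not 25.

(⇒) holds; (⇐) fails.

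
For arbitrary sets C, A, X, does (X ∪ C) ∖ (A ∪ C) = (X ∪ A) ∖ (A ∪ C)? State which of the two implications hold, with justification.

(⊆) Let x ∈ (X ∪ C) ∖ (A ∪ C). Then x ∈ X and x ∉ C, A, from which x ∈ (X ∪ A) ∖ (A ∪ C).

(⊇) Let x ∈ (X ∪ A) ∖ (A ∪ C). Then x ∈ X and x ∉ C, A, from which x ∈ (X ∪ C) ∖ (A ∪ C).

The two sets are equal.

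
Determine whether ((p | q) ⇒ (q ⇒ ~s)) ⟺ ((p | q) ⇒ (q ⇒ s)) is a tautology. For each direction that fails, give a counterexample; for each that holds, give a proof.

Neither direction holds.

(→) This fails. Under s = F, q = T, p = F, the left side is true but the right side is false.

(←) This fails. Under s = T, q = T, p = F, the left side is false but the right side is true.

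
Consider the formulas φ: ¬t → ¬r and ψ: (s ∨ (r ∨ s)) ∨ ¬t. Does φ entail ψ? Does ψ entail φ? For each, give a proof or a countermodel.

(→) This fails. Under s = F, t = T, r = F, the left side is true but the right side is false.

(←) This fails. Under s = F, t = F, r = T, the left side is false but the right side is true.

Both directions fail.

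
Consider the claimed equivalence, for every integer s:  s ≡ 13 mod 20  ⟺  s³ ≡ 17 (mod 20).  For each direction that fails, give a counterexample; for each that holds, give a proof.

Both directions hold; the statement is true.

(⇒) Suppose s ≡ 13 mod 20. Write s = 20j + 13. Then (20j + 13)³ = 8000j³ + 15600j² + 10140j + 2197 = 20(400j³ + 780j² + 507j + 109) + 17, so s³ ≡ 17 (mod 20).

(⇐) Conversely, suppose s³ ≡ 17 (mod 20). The only residue r in {0, …, 19} with r³ ≡ 17 (mod 20) is r = 13, so s ≡ 13 (mod 20).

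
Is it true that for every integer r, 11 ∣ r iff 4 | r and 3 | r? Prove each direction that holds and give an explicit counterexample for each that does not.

(⇒) fails and (⇐) fails.

[⇒] This fails: take r = 11. Certainly 11 ∣ 11, but 4 ∤ 11.

[⇐] This fails: take r = 12. Both 4 ∣ 12 and 3 ∣ 12, yet 12 is not a multiple of 11 (since 12 = 1·11 + 1), so 11 ∤ 12.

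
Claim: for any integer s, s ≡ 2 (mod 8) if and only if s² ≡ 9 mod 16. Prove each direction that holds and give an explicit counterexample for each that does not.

[⇒] This fails: take s = 2. Then 2 ≡ 2 (mod 8), but 2² = 4 ≡ 4 (mod 16), not 9.

[⇐] This fails: take s = 3. Then 3² = 9 ≡ 9 (mod 16), yet 3 ≡ 3 (mod 8), not 2.

Neither implication holds.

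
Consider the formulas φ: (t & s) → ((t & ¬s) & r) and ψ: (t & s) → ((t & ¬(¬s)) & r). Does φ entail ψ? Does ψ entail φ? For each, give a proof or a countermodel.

(⇒) holds; (⇐) fails.

Forward direction. Assume the antecedent. If t is true, the antecedent forces (t = T, r = F, s = F) or (t = T, r = T, s = F), and (t & s) → ((t & ¬(¬s)) & r) holds there. If t is false, (t & s) → ((t & ¬(¬s)) & r) reduces to true regardless of the other variables. Either way (t & s) → ((t & ¬(¬s)) & r) holds.

Converse. This fails. Under t = T, r = T, s = T, the left side is false but the right side is true.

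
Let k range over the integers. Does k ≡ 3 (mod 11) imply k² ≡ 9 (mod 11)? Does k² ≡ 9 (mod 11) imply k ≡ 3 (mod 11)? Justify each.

The forward direction holds; the converse fails.

(→) Suppose k ≡ 3 (mod 11). Write k = 11j + 3. Then (11j + 3)² = 121j² + 66j + 9 = 11(11j² + 6j) + 9, so k² ≡ 9 (mod 11).

(←) This fails: take k = 8. Then 8² = 64 ≡ 9 (mod 11), yet 8 ≡ 8 (mod 11), not 3.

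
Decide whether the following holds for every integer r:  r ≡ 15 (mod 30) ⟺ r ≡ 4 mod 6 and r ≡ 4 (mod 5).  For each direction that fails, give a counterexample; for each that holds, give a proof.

[⇒] This fails: r = 15 gives 15 ≡ 15 (mod 30) but 15 ≡ 3 (mod 6), so the conjunction on the right does not hold.

[⇐] This fails: r = 4 satisfies both congruences on the right (4 ≡ 4 mod 6 and 4 ≡ 4 mod 5) yet 4 ≡ 4 (mod 30), not 15.

Neither implication holds.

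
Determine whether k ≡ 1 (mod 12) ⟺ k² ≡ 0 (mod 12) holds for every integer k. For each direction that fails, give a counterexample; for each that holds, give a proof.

(→) This fails: take k = 1. Then 1 ≡ 1 (mod 12), but 1² = 1 ≡ 1 (mod 12), not 0.

(←) This fails: take k = 0. Then 0² = 0 ≡ 0 (mod 12), yet 0 ≡ 0 (mod 12), not 1.

Both directions fail.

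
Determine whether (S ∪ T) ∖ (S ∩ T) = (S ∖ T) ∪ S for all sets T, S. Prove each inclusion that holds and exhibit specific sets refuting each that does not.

Forward inclusion. This inclusion fails. Take T = {1}, S = ∅; then 1 ∈ (S ∪ T) ∖ (S ∩ T) but 1 ∉ (S ∖ T) ∪ S.

Reverse inclusion. This inclusion fails. Take T = {1}, S = {1}; then 1 ∈ (S ∖ T) ∪ S but 1 ∉ (S ∪ T) ∖ (S ∩ T).

Neither inclusion holds.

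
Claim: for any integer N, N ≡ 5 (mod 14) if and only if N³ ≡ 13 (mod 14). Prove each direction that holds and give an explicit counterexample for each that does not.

(→) Suppose N ≡ 5 (mod 14). Write N = 14j + 5. Then (14j + 5)³ = 2744j³ + 2940j² + 1050j + 125 = 14(196j³ + 210j² + 75j + 8) + 13, so N³ ≡ 13 (mod 14).

(←) This fails: take N = 3. Then 3³ = 27 ≡ 13 (mod 14), yet 3 ≡ 3 (mod 14), not 5.

(⇒) holds; (⇐) fails.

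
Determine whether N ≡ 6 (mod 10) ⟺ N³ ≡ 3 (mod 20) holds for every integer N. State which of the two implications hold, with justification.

Both directions fail.

Forward direction. This fails: take N = 6. Then 6 ≡ 6 (mod 10), but 6³ = 216 ≡ 16 (mod 20), not 3.

Converse. This fails: take N = 7. Then 7³ = 343 ≡ 3 (mod 20), yet 7 ≡ 7 (mod 10), not 6.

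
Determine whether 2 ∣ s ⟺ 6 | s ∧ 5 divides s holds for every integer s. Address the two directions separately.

Only the reverse direction holds.

[⇒] This fails: take s = 2. Certainly 2 ∣ 2, but 6 ∤ 2.

[⇐] Suppose 6 ∣ s and 5 ∣ s. Any common multiple of 6 and 5 is a multiple of their lcm; here gcd(6, 5) = 1, so lcm(6, 5) = 6·5 = 30, so 30 ∣ s. Since 2 ∣ 30, it follows that 2 ∣ s.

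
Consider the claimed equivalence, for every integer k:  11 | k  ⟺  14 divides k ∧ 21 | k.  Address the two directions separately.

(⇒) This fails: take k = 11. Certainly 11 ∣ 11, but 14 ∤ 11.

(⇐) This fails: take k = 42. Both 14 ∣ 42 and 21 ∣ 42, yet 42 is not a multiple of 11 (since 42 = 3·11 + 9), so 11 ∤ 42.

Both directions fail.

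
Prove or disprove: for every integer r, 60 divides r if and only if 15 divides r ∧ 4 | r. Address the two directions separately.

Equivalent; both directions hold.

(→) If 60 ∣ r, write r = 60q. Since 60 = 4·15, r = 15·(4q), so 15 ∣ r; and since 60 = 15·4, r = 4·(15q), so 4 ∣ r.

(←) Suppose 15 ∣ r and 4 ∣ r. Any common multiple of 15 and 4 is a multiple of their lcm; here gcd(15, 4) = 1, so lcm(15, 4) = 15·4 = 60, so 60 ∣ r.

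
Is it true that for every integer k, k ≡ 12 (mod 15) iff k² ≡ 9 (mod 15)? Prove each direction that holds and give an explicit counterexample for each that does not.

Only the forward implication holds.

(⟹) Suppose k ≡ 12 (mod 15). Write k = 15j + 12. Then (15j + 12)² = 225j² + 360j + 144 = 15(15j² + 24j + 9) + 9, so k² ≡ 9 (mod 15).

(⟸) This fails: take k = 3. Then 3² = 9 ≡ 9 (mod 15), yet 3 ≡ 3 (mod 15), not 12.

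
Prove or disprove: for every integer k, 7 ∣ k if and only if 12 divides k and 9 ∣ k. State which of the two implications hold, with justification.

(⇒) fails and (⇐) fails.

(⟹) This fails: take k = 7. Certainly 7 ∣ 7, but 12 ∤ 7.

(⟸) This fails: take k = 36. Both 12 ∣ 36 and 9 ∣ 36, yet 36 is not a multiple of 7 (since 36 = 5·7 + 1), so 7 ∤ 36.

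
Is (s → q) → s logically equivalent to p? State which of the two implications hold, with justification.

[⇒] This fails. Under s = T, q = F, p = F, the left side is true but the right side is false.

[⇐] This fails. Under s = F, q = F, p = T, the left side is false but the right side is true.

Neither implication holds.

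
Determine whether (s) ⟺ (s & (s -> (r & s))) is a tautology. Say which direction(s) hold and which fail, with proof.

Only the reverse direction holds.

(⇒) This fails. Under s = T, r = F, the left side is true but the right side is false.

(⇐) Assume the antecedent. If s is true, s reduces to true regardless of the other variables. If s is false, the antecedent cannot hold. Either way s holds.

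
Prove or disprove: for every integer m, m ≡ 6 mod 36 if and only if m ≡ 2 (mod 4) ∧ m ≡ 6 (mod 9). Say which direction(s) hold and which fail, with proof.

[⇐] If m ≡ 2 (mod 4) and m ≡ 6 (mod 9), then by the Chinese remainder theorem m ≡ 6 (mod 36). This is exactly m ≡ 6 (mod 36).

[⇒] Suppose m ≡ 6 (mod 36); write m = 36j + 6. Since 4 ∣ 36, reducing mod 4 gives m ≡ 6 ≡ 2 (mod 4); since 9 ∣ 36, reducing mod 9 gives m ≡ 6 (mod 9).

Both directions hold; the statement is true.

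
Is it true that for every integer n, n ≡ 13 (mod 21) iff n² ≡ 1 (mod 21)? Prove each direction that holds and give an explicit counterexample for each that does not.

[⇐] This fails: take n = 1. Then 1² = 1 ≡ 1 (mod 21), yet 1 ≡ 1 (mod 21), not 13.

[⇒] Suppose n ≡ 13 (mod 21). Write n = 21j + 13. Then (21j + 13)² = 441j² + 546j + 169 = 21(21j² + 26j + 8) + 1, so n² ≡ 1 (mod 21).

(⇒) holds; (⇐) fails.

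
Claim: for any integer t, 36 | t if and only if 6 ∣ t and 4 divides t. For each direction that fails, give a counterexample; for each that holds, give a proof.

Only the forward direction holds.

(⇒) If 36 ∣ t, write t = 36q. Since 36 = 6·6, t = 6·(6q), so 6 ∣ t; and since 36 = 9·4, t = 4·(9q), so 4 ∣ t.

(⇐) This fails: take t = 12. Both 6 ∣ 12 and 4 ∣ 12, yet 12 is not a multiple of 36 (since 12 = 0·36 + 12), so 36 ∤ 12.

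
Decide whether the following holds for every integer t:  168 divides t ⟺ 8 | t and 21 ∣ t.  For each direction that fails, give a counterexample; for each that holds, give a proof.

The biconditional holds.

(→) If 168 ∣ t, write t = 168q. Since 168 = 21·8, t = 8·(21q), so 8 ∣ t; and since 168 = 8·21, t = 21·(8q), so 21 ∣ t.

(←) Suppose 8 ∣ t and 21 ∣ t. Any common multiple of 8 and 21 is a multiple of their lcm; here gcd(8, 21) = 1, so lcm(8, 21) = 8·21 = 168, so 168 ∣ t.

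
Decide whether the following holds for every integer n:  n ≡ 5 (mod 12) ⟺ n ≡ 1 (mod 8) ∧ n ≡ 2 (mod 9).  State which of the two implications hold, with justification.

Not equivalent: only (⇐) holds.

Forward direction. This fails: n = 5 gives 5 ≡ 5 (mod 12) but 5 ≡ 5 (mod 8), so the conjunction on the right does not hold.

Converse. If n ≡ 1 (mod 8) and n ≡ 2 (mod 9), then by the Chinese remainder theorem n ≡ 65 (mod 72). Since 65 ≡ 5 (mod 12) and 12 ∣ 72, we get n ≡ 5 (mod 12).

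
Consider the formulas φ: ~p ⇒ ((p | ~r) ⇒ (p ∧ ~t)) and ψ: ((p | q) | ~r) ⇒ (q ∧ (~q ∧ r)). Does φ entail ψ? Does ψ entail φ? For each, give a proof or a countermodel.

(⇒) fails; (⇐) holds.

Forward direction. This fails. Under r = F, t = F, p = T, q = F, the left side is true but the right side is false.

Converse. Assume the antecedent. If r is true, ~p ⇒ ((p | ~r) ⇒ (p ∧ ~t)) reduces to true regardless of the other variables. If r is false, the antecedent cannot hold. Either way ~p ⇒ ((p | ~r) ⇒ (p ∧ ~t)) holds.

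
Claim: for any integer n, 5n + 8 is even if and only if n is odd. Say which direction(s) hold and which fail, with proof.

(⇒) fails and (⇐) fails.

(⟹) This fails: n = 0 gives 5n + 8 = 8, which is even, but 0 is even, not odd.

(⟸) This also fails: n = 3 is odd, but 5n + 8 = 23 is odd, not even.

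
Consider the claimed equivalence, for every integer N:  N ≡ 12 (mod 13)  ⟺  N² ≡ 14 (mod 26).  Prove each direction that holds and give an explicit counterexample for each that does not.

Forward direction. This fails: take N = 25. Then 25 ≡ 12 (mod 13), but 25² = 625 ≡ 1 (mod 26), not 14.

Converse. This fails: take N = 14. Then 14² = 196 ≡ 14 (mod 26), yet 14 ≡ 1 (mod 13), not 12.

(⇒) fails and (⇐) fails.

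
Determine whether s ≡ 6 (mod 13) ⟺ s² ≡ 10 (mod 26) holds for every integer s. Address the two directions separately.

Forward direction. This fails: take s = 19. Then 19 ≡ 6 (mod 13), but 19² = 361 ≡ 23 (mod 26), not 10.

Converse. This fails: take s = 20. Then 20² = 400 ≡ 10 (mod 26), yet 20 ≡ 7 (mod 13), not 6.

Neither implication holds.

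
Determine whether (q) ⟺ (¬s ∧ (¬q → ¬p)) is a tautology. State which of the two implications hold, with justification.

(⇒) fails and (⇐) fails.

(→) This fails. Under s = T, p = F, q = T, the left side is true but the right side is false.

(←) This fails. Under s = F, p = F, q = F, the left side is false but the right side is true.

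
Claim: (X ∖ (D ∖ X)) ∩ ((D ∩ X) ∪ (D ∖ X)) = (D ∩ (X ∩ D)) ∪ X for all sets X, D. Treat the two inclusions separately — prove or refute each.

(⊆) holds; (⊇) fails.

(⊆) Let x ∈ (X ∖ (D ∖ X)) ∩ ((D ∩ X) ∪ (D ∖ X)). Then x ∈ X ∩ D, from which x ∈ (D ∩ (X ∩ D)) ∪ X.

(⊇) This inclusion fails. Take X = {1}, D = ∅; then 1 ∈ (D ∩ (X ∩ D)) ∪ X but 1 ∉ (X ∖ (D ∖ X)) ∩ ((D ∩ X) ∪ (D ∖ X)).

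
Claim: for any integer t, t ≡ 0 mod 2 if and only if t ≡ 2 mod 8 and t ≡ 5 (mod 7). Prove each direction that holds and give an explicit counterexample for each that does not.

(⇒) fails; (⇐) holds.

(⇒) This fails: t = 0 gives 0 ≡ 0 (mod 2) but 0 ≡ 0 (mod 8), so the conjunction on the right does not hold.

(⇐) Conversely, if t ≡ 2 (mod 8) and t ≡ 5 (mod 7), then by the Chinese remainder theorem t ≡ 26 (mod 56). Since 26 ≡ 0 (mod 2) and 2 ∣ 56, we get t ≡ 0 (mod 2).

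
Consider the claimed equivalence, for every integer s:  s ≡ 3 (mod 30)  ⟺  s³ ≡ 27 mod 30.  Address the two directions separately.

(⇒) Suppose s ≡ 3 (mod 30). Write s = 30j + 3. Then (30j + 3)³ = 27000j³ + 8100j² + 810j + 27 = 30(900j³ + 270j² + 27j) + 27, so s³ ≡ 27 (mod 30).

(⇐) Conversely, suppose s³ ≡ 27 (mod 30). The only residue r in {0, …, 29} with r³ ≡ 27 (mod 30) is r = 3, so s ≡ 3 (mod 30).

The biconditional holds.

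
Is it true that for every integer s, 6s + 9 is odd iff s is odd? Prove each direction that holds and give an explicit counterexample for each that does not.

(⟸) Suppose s is odd. Since 6 is even, 6s is even for every s, so 6s + 9 has the same parity as 9, which is odd. Hence 6s + 9 is odd.

(⟹) This fails: take s = 0. Then 6s + 9 = 9, which is odd, yet s = 0 is even, not odd.

(⇒) fails; (⇐) holds.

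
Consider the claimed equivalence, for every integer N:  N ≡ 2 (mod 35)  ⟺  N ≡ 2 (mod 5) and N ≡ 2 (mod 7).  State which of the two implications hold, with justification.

[⇒] Suppose N ≡ 2 (mod 35); write N = 35j + 2. Since 5 ∣ 35, reducing mod 5 gives N ≡ 2 (mod 5); since 7 ∣ 35, reducing mod 7 gives N ≡ 2 (mod 7).

[⇐] Conversely, if N ≡ 2 (mod 5) and N ≡ 2 (mod 7), then by the Chinese remainder theorem N ≡ 2 (mod 35). This is exactly N ≡ 2 (mod 35).

Equivalent; both directions hold.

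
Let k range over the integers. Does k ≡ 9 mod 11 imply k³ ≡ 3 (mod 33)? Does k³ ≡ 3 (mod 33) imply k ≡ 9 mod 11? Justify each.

(→) This fails: take k = 20. Then 20 ≡ 9 (mod 11), but 20³ = 8000 ≡ 14 (mod 33), not 3.

(←) Conversely, the residues r modulo 33 with r³ ≡ 3 (mod 33) are exactly {9}, and each is ≡ 9 (mod 11).

Only the reverse direction holds.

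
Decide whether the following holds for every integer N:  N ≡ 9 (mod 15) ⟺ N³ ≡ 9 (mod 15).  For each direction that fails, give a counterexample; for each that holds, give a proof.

(⇐) Suppose N³ ≡ 9 (mod 15). The only residue r in {0, …, 14} with r³ ≡ 9 (mod 15) is r = 9, so N ≡ 9 (mod 15).

(⇒) Suppose N ≡ 9 (mod 15). Write N = 15j + 9. Then (15j + 9)³ = 3375j³ + 6075j² + 3645j + 729 = 15(225j³ + 405j² + 243j + 48) + 9, so N³ ≡ 9 (mod 15).

The biconditional holds.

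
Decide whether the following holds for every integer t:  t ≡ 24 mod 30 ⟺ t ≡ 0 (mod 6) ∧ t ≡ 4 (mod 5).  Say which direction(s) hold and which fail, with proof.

[⇒] Suppose t ≡ 24 (mod 30); write t = 30j + 24. Since 6 ∣ 30, reducing mod 6 gives t ≡ 24 ≡ 0 (mod 6); since 5 ∣ 30, reducing mod 5 gives t ≡ 24 ≡ 4 (mod 5).

[⇐] Conversely, if t ≡ 0 (mod 6) and t ≡ 4 (mod 5), then by the Chinese remainder theorem t ≡ 24 (mod 30). This is exactly t ≡ 24 (mod 30).

Both implications hold.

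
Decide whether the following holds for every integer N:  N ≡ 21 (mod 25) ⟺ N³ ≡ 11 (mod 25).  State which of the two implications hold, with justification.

[⇒] Suppose N ≡ 21 (mod 25). Write N = 25j + 21. Then (25j + 21)³ = 15625j³ + 39375j² + 33075j + 9261 = 25(625j³ + 1575j² + 1323j + 370) + 11, so N³ ≡ 11 (mod 25).

[⇐] Conversely, suppose N³ ≡ 11 (mod 25). The only residue r in {0, …, 24} with r³ ≡ 11 (mod 25) is r = 21, so N ≡ 21 (mod 25).

The biconditional holds.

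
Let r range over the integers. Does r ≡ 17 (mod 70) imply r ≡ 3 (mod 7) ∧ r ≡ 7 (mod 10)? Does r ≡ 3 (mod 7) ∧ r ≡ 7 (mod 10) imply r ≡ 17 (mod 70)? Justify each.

(←) If r ≡ 3 (mod 7) and r ≡ 7 (mod 10), then by the Chinese remainder theorem r ≡ 17 (mod 70). This is exactly r ≡ 17 (mod 70).

(→) Suppose r ≡ 17 (mod 70); write r = 70j + 17. Since 7 ∣ 70, reducing mod 7 gives r ≡ 17 ≡ 3 (mod 7); since 10 ∣ 70, reducing mod 10 gives r ≡ 17 ≡ 7 (mod 10).

Both directions hold.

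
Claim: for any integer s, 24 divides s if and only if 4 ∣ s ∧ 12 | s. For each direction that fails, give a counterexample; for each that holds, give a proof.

Only the forward direction holds.

(⇒) If 24 ∣ s, write s = 24q. Since 24 = 6·4, s = 4·(6q), so 4 ∣ s; and since 24 = 2·12, s = 12·(2q), so 12 ∣ s.

(⇐) This fails: take s = 12. Both 4 ∣ 12 and 12 ∣ 12, yet 12 is not a multiple of 24 (since 12 = 0·24 + 12), so 24 ∤ 12.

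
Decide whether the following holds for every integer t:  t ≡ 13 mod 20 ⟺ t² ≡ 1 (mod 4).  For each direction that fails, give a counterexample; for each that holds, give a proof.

(⇒) Suppose t ≡ 13 (mod 20). Then t² ≡ 13² = 169 (mod 20), and since 4 ∣ 20, also t² ≡ 1 (mod 4).

(⇐) This fails: take t = 1. Then 1² = 1 ≡ 1 (mod 4), yet 1 ≡ 1 (mod 20), not 13.

Only the forward direction holds.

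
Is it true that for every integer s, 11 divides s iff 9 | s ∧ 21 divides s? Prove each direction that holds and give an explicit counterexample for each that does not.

Both directions fail.

(→) This fails: take s = 11. Certainly 11 ∣ 11, but 9 ∤ 11.

(←) This fails: take s = 63. Both 9 ∣ 63 and 21 ∣ 63, yet 63 is not a multiple of 11 (since 63 = 5·11 + 8), so 11 ∤ 63.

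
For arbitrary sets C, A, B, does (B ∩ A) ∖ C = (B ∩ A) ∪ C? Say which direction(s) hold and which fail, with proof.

(⊇) This inclusion fails. Take C = {1}, A = ∅, B = ∅; then 1 ∈ (B ∩ A) ∪ C but 1 ∉ (B ∩ A) ∖ C.

(⊆) Let x ∈ (B ∩ A) ∖ C. Then x ∈ A ∩ B and x ∉ C, from which x ∈ (B ∩ A) ∪ C.

Only the forward inclusion holds.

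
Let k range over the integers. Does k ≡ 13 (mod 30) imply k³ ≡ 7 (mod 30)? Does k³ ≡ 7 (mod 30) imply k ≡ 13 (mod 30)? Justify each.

(⇒) Suppose k ≡ 13 (mod 30). Write k = 30j + 13. Then (30j + 13)³ = 27000j³ + 35100j² + 15210j + 2197 = 30(900j³ + 1170j² + 507j + 73) + 7, so k³ ≡ 7 (mod 30).

(⇐) Conversely, suppose k³ ≡ 7 (mod 30). The only residue r in {0, …, 29} with r³ ≡ 7 (mod 30) is r = 13, so k ≡ 13 (mod 30).

Both directions hold; the statement is true.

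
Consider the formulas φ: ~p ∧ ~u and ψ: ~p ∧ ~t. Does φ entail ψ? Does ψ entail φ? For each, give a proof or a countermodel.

(⟹) This fails. Under p = F, u = F, t = T, the left side is true but the right side is false.

(⟸) This fails. Under p = F, u = T, t = F, the left side is false but the right side is true.

Neither implication holds.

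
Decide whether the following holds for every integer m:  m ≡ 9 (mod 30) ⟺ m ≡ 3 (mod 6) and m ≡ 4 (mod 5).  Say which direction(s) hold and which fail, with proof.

Both directions hold; the statement is true.

[⇐] If m ≡ 3 (mod 6) and m ≡ 4 (mod 5), then by the Chinese remainder theorem m ≡ 9 (mod 30). This is exactly m ≡ 9 (mod 30).

[⇒] Suppose m ≡ 9 (mod 30); write m = 30j + 9. Since 6 ∣ 30, reducing mod 6 gives m ≡ 9 ≡ 3 (mod 6); since 5 ∣ 30, reducing mod 5 gives m ≡ 9 ≡ 4 (mod 5).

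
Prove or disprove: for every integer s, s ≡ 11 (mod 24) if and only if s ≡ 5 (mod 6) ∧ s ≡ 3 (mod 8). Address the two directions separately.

(←) If s ≡ 5 (mod 6) and s ≡ 3 (mod 8), then by the Chinese remainder theorem s ≡ 11 (mod 24). This is exactly s ≡ 11 (mod 24).

(→) Suppose s ≡ 11 (mod 24); write s = 24j + 11. Since 6 ∣ 24, reducing mod 6 gives s ≡ 11 ≡ 5 (mod 6); since 8 ∣ 24, reducing mod 8 gives s ≡ 11 ≡ 3 (mod 8).

The biconditional holds.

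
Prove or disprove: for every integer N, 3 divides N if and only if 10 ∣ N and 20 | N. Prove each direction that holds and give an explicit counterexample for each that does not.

Forward direction. This fails: take N = 3. Certainly 3 ∣ 3, but 10 ∤ 3.

Converse. This fails: take N = 20. Both 10 ∣ 20 and 20 ∣ 20, yet 20 is not a multiple of 3 (since 20 = 6·3 + 2), so 3 ∤ 20.

Neither implication holds.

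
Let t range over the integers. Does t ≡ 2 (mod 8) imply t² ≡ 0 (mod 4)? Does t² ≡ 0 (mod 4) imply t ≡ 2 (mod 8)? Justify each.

Not equivalent: only (⇒) holds.

(⟸) This fails: take t = 0. Then 0² = 0 ≡ 0 (mod 4), yet 0 ≡ 0 (mod 8), not 2.

(⟹) Suppose t ≡ 2 (mod 8). Then t² ≡ 2² = 4 (mod 8), and since 4 ∣ 8, also t² ≡ 0 (mod 4).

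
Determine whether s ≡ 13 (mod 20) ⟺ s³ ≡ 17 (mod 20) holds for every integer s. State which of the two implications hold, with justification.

(⇒) Suppose s ≡ 13 (mod 20). Write s = 20j + 13. Then (20j + 13)³ = 8000j³ + 15600j² + 10140j + 2197 = 20(400j³ + 780j² + 507j + 109) + 17, so s³ ≡ 17 (mod 20).

(⇐) Conversely, suppose s³ ≡ 17 (mod 20). The only residue r in {0, …, 19} with r³ ≡ 17 (mod 20) is r = 13, so s ≡ 13 (mod 20).

Both directions hold; the statement is true.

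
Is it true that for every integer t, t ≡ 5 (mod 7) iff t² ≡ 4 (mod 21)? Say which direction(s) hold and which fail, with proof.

(⟹) This fails: take t = 12. Then 12 ≡ 5 (mod 7), but 12² = 144 ≡ 18 (mod 21), not 4.

(⟸) This fails: take t = 2. Then 2² = 4 ≡ 4 (mod 21), yet 2 ≡ 2 (mod 7), not 5.

Neither direction holds.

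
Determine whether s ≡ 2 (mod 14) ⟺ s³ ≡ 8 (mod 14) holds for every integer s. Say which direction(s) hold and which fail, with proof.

(⟹) Suppose s ≡ 2 (mod 14). Write s = 14j + 2. Then (14j + 2)³ = 2744j³ + 1176j² + 168j + 8 = 14(196j³ + 84j² + 12j) + 8, so s³ ≡ 8 (mod 14).

(⟸) This fails: take s = 4. Then 4³ = 64 ≡ 8 (mod 14), yet 4 ≡ 4 (mod 14), not 2.

(⇒) holds; (⇐) fails.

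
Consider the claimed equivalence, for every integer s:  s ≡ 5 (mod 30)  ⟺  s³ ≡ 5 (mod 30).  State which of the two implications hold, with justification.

Both directions hold; the statement is true.

(⇒) Suppose s ≡ 5 (mod 30). Write s = 30j + 5. Then (30j + 5)³ = 27000j³ + 13500j² + 2250j + 125 = 30(900j³ + 450j² + 75j + 4) + 5, so s³ ≡ 5 (mod 30).

(⇐) Conversely, suppose s³ ≡ 5 (mod 30). The only residue r in {0, …, 29} with r³ ≡ 5 (mod 30) is r = 5, so s ≡ 5 (mod 30).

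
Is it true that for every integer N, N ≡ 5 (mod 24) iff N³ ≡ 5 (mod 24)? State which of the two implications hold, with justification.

Both directions hold; the statement is true.

(⟸) Suppose N³ ≡ 5 (mod 24). The only residue r in {0, …, 23} with r³ ≡ 5 (mod 24) is r = 5, so N ≡ 5 (mod 24).

(⟹) Suppose N ≡ 5 (mod 24). Write N = 24j + 5. Then (24j + 5)³ = 13824j³ + 8640j² + 1800j + 125 = 24(576j³ + 360j² + 75j + 5) + 5, so N³ ≡ 5 (mod 24).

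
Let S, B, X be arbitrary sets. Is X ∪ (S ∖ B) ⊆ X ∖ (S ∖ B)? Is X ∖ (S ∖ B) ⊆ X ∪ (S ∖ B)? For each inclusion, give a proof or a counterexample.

(⊆) This inclusion fails. Take S = {1}, B = ∅, X = ∅; then 1 ∈ X ∪ (S ∖ B) but 1 ∉ X ∖ (S ∖ B).

(⊇) Let x ∈ X ∖ (S ∖ B). Then either x ∈ X and x ∉ S, B; or x ∈ B ∩ X and x ∉ S; or x ∈ S ∩ B ∩ X. In each case x ∈ X ∪ (S ∖ B), so X ∖ (S ∖ B) ⊆ X ∪ (S ∖ B).

Only the reverse inclusion holds.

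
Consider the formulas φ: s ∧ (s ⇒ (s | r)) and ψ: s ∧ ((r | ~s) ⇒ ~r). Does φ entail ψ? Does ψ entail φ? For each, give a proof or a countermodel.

(⇒) fails; (⇐) holds.

Forward direction. This fails. Under s = T, r = T, the left side is true but the right side is false.

Converse. Assume the antecedent. If s is true, s ∧ (s ⇒ (s | r)) reduces to true regardless of the other variables. If s is false, the antecedent cannot hold. Either way s ∧ (s ⇒ (s | r)) holds.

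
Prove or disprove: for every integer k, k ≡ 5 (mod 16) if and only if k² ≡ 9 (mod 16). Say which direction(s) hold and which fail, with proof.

Forward direction. Suppose k ≡ 5 (mod 16). Write k = 16j + 5. Then (16j + 5)² = 256j² + 160j + 25 = 16(16j² + 10j + 1) + 9, so k² ≡ 9 (mod 16).

Converse. This fails: take k = 3. Then 3² = 9 ≡ 9 (mod 16), yet 3 ≡ 3 (mod 16), not 5.

(⇒) holds; (⇐) fails.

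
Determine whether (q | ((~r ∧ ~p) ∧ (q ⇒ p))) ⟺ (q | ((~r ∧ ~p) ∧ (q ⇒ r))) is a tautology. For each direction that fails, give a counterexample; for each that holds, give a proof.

Both implications hold.

[⇒] Assume the antecedent. If q is true, q | ((~r ∧ ~p) ∧ (q ⇒ r)) reduces to true regardless of the other variables. If q is false, the antecedent forces (r = F, q = F, p = F), and q | ((~r ∧ ~p) ∧ (q ⇒ r)) holds there. Either way q | ((~r ∧ ~p) ∧ (q ⇒ r)) holds.

[⇐] Assume the antecedent. If q is true, q | ((~r ∧ ~p) ∧ (q ⇒ p)) reduces to true regardless of the other variables. If q is false, the antecedent forces (r = F, q = F, p = F), and q | ((~r ∧ ~p) ∧ (q ⇒ p)) holds there. Either way q | ((~r ∧ ~p) ∧ (q ⇒ p)) holds.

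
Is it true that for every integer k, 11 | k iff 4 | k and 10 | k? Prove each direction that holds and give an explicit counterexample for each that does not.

Both directions fail.

(⇒) This fails: take k = 11. Certainly 11 ∣ 11, but 4 ∤ 11.

(⇐) This fails: take k = 20. Both 4 ∣ 20 and 10 ∣ 20, yet 20 is not a multiple of 11 (since 20 = 1·11 + 9), so 11 ∤ 20.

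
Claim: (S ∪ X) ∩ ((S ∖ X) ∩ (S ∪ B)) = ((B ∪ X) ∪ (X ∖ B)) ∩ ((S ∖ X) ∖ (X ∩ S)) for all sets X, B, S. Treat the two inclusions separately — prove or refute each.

(⟹) This inclusion fails. Take X = ∅, B = ∅, S = {1}; then 1 ∈ (S ∪ X) ∩ ((S ∖ X) ∩ (S ∪ B)) but 1 ∉ ((B ∪ X) ∪ (X ∖ B)) ∩ ((S ∖ X) ∖ (X ∩ S)).

(⟸) Let x ∈ ((B ∪ X) ∪ (X ∖ B)) ∩ ((S ∖ X) ∖ (X ∩ S)). Then x ∈ B ∩ S and x ∉ X, from which x ∈ (S ∪ X) ∩ ((S ∖ X) ∩ (S ∪ B)).

The sets are not equal: only the reverse inclusion holds.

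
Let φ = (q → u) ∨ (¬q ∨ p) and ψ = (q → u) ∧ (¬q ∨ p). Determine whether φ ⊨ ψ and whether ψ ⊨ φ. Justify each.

(→) This fails. Under q = T, u = T, p = F, the left side is true but the right side is false.

(←) Assume the antecedent. If q is true, the antecedent forces (q = T, u = T, p = T), and (q → u) ∨ (¬q ∨ p) holds there. If q is false, (q → u) ∨ (¬q ∨ p) reduces to true regardless of the other variables. Either way (q → u) ∨ (¬q ∨ p) holds.

Not equivalent: only (⇐) holds.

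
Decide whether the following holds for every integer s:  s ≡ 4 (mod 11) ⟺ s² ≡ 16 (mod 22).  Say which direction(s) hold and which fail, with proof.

(⇒) fails and (⇐) fails.

(⇒) This fails: take s = 15. Then 15 ≡ 4 (mod 11), but 15² = 225 ≡ 5 (mod 22), not 16.

(⇐) This fails: take s = 18. Then 18² = 324 ≡ 16 (mod 22), yet 18 ≡ 7 (mod 11), not 4.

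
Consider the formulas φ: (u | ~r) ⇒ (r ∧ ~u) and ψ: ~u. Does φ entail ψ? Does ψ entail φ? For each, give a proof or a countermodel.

The forward direction holds; the converse fails.

Forward direction. Assume the antecedent. If u is true, the antecedent cannot hold. If u is false, ~u reduces to true regardless of the other variables. Either way ~u holds.

Converse. This fails. Under u = F, r = F, the left side is false but the right side is true.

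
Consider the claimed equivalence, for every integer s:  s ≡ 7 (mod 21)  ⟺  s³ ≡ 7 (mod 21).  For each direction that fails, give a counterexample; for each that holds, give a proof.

Both implications hold.

Converse. Suppose s³ ≡ 7 (mod 21). The only residue r in {0, …, 20} with r³ ≡ 7 (mod 21) is r = 7, so s ≡ 7 (mod 21).

Forward direction. Suppose s ≡ 7 (mod 21). Write s = 21j + 7. Then (21j + 7)³ = 9261j³ + 9261j² + 3087j + 343 = 21(441j³ + 441j² + 147j + 16) + 7, so s³ ≡ 7 (mod 21).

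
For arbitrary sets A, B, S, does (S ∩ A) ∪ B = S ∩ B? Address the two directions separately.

The sets are not equal: only the reverse inclusion holds.

Reverse inclusion. Let x ∈ S ∩ B. Then either x ∈ B ∩ S and x ∉ A; or x ∈ A ∩ B ∩ S. In each case x ∈ (S ∩ A) ∪ B, so S ∩ B ⊆ (S ∩ A) ∪ B.

Forward inclusion. This inclusion fails. Take A = ∅, B = {1}, S = ∅; then 1 ∈ (S ∩ A) ∪ B but 1 ∉ S ∩ B.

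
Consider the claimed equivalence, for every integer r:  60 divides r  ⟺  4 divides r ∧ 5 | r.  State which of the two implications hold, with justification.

Only the forward direction holds.

(→) If 60 ∣ r, write r = 60q. Since 60 = 15·4, r = 4·(15q), so 4 ∣ r; and since 60 = 12·5, r = 5·(12q), so 5 ∣ r.

(←) This fails: take r = 20. Both 4 ∣ 20 and 5 ∣ 20, yet 20 is not a multiple of 60 (since 20 = 0·60 + 20), so 60 ∤ 20.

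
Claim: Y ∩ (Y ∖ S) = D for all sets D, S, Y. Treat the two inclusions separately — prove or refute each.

Forward inclusion. This inclusion fails. Take D = ∅, S = ∅, Y = {1}; then 1 ∈ Y ∩ (Y ∖ S) but 1 ∉ D.

Reverse inclusion. This inclusion fails. Take D = {1}, S = ∅, Y = ∅; then 1 ∈ D but 1 ∉ Y ∩ (Y ∖ S).

Both inclusions fail.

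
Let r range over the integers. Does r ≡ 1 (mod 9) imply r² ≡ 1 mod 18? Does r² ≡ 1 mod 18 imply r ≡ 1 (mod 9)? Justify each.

(⇒) fails and (⇐) fails.

(→) This fails: take r = 10. Then 10 ≡ 1 (mod 9), but 10² = 100 ≡ 10 (mod 18), not 1.

(←) This fails: take r = 17. Then 17² = 289 ≡ 1 (mod 18), yet 17 ≡ 8 (mod 9), not 1.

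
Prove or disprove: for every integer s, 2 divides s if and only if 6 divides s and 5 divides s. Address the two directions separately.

Converse. Suppose 6 ∣ s and 5 ∣ s. Any common multiple of 6 and 5 is a multiple of their lcm; here gcd(6, 5) = 1, so lcm(6, 5) = 6·5 = 30, so 30 ∣ s. Since 2 ∣ 30, it follows that 2 ∣ s.

Forward direction. This fails: take s = 2. Certainly 2 ∣ 2, but 6 ∤ 2.

Not equivalent: only (⇐) holds.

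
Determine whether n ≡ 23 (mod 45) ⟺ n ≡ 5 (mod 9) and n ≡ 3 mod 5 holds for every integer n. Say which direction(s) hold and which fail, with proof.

Both implications hold.

(⇒) Suppose n ≡ 23 (mod 45); write n = 45j + 23. Since 9 ∣ 45, reducing mod 9 gives n ≡ 23 ≡ 5 (mod 9); since 5 ∣ 45, reducing mod 5 gives n ≡ 23 ≡ 3 (mod 5).

(⇐) Conversely, if n ≡ 5 (mod 9) and n ≡ 3 (mod 5), then by the Chinese remainder theorem n ≡ 23 (mod 45). This is exactly n ≡ 23 (mod 45).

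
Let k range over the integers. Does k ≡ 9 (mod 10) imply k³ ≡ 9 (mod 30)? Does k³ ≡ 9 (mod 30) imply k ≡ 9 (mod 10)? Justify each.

Converse. The residues r modulo 30 with r³ ≡ 9 (mod 30) are exactly {9}, and each is ≡ 9 (mod 10).

Forward direction. This fails: take k = 19. Then 19 ≡ 9 (mod 10), but 19³ = 6859 ≡ 19 (mod 30), not 9.

(⇒) fails; (⇐) holds.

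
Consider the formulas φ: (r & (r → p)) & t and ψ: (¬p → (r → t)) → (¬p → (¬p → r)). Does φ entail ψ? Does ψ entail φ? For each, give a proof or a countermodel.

(⇒) holds; (⇐) fails.

(←) This fails. Under r = T, p = F, t = F, the left side is false but the right side is true.

(→) Assume the antecedent. If r is true, the consequent reduces to true regardless of the other variables. If r is false, the antecedent cannot hold. Either way the consequent holds.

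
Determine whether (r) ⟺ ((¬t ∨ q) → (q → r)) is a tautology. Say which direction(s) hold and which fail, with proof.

Forward direction. Assume the antecedent. If t is true, the antecedent forces (t = T, r = T, q = F) or (t = T, r = T, q = T), and (¬t ∨ q) → (q → r) holds there. If t is false, the antecedent forces (t = F, r = T, q = F) or (t = F, r = T, q = T), and (¬t ∨ q) → (q → r) holds there. Either way (¬t ∨ q) → (q → r) holds.

Converse. This fails. Under t = F, r = F, q = F, the left side is false but the right side is true.

(⇒) holds; (⇐) fails.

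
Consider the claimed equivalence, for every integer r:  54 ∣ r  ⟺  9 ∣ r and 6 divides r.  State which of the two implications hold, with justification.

Only the forward direction holds.

(⟹) If 54 ∣ r, write r = 54q. Since 54 = 6·9, r = 9·(6q), so 9 ∣ r; and since 54 = 9·6, r = 6·(9q), so 6 ∣ r.

(⟸) This fails: take r = 18. Both 9 ∣ 18 and 6 ∣ 18, yet 18 is not a multiple of 54 (since 18 = 0·54 + 18), so 54 ∤ 18.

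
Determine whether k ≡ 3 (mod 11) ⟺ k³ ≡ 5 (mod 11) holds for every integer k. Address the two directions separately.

Both directions hold.

[⇒] Suppose k ≡ 3 (mod 11). Write k = 11j + 3. Then (11j + 3)³ = 1331j³ + 1089j² + 297j + 27 = 11(121j³ + 99j² + 27j + 2) + 5, so k³ ≡ 5 (mod 11).

[⇐] Conversely, suppose k³ ≡ 5 (mod 11). The only residue r in {0, …, 10} with r³ ≡ 5 (mod 11) is r = 3, so k ≡ 3 (mod 11).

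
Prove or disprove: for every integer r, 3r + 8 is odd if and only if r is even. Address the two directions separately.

[⇒] This fails: r = 3 gives 3r + 8 = 17, which is odd, but 3 is odd, not even.

[⇐] This also fails: r = 6 is even, but 3r + 8 = 26 is even, not odd.

Both directions fail.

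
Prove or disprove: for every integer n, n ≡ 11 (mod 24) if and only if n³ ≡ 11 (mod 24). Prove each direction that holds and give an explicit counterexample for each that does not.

Both directions hold.

(→) Suppose n ≡ 11 (mod 24). Write n = 24j + 11. Then (24j + 11)³ = 13824j³ + 19008j² + 8712j + 1331 = 24(576j³ + 792j² + 363j + 55) + 11, so n³ ≡ 11 (mod 24).

(←) Conversely, suppose n³ ≡ 11 (mod 24). The only residue r in {0, …, 23} with r³ ≡ 11 (mod 24) is r = 11, so n ≡ 11 (mod 24).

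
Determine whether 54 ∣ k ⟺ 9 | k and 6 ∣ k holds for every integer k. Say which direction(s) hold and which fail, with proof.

Not equivalent: only (⇒) holds.

Converse. This fails: take k = 18. Both 9 ∣ 18 and 6 ∣ 18, yet 18 is not a multiple of 54 (since 18 = 0·54 + 18), so 54 ∤ 18.

Forward direction. If 54 ∣ k, write k = 54q. Since 54 = 6·9, k = 9·(6q), so 9 ∣ k; and since 54 = 9·6, k = 6·(9q), so 6 ∣ k.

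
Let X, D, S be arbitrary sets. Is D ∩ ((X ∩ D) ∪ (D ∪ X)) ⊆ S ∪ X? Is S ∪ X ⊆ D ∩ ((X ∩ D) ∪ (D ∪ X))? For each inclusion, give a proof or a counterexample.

Both inclusions fail.

(⟹) This inclusion fails. Take X = ∅, D = {1}, S = ∅; then 1 ∈ D ∩ ((X ∩ D) ∪ (D ∪ X)) but 1 ∉ S ∪ X.

(⟸) This inclusion fails. Take X = {1}, D = ∅, S = ∅; then 1 ∈ S ∪ X but 1 ∉ D ∩ ((X ∩ D) ∪ (D ∪ X)).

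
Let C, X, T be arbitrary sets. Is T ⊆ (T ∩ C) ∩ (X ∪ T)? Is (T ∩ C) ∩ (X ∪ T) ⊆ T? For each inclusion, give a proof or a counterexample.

(⊆) fails; (⊇) holds.

Forward inclusion. This inclusion fails. Take C = ∅, X = ∅, T = {1}; then 1 ∈ T but 1 ∉ (T ∩ C) ∩ (X ∪ T).

Reverse inclusion. Let x ∈ (T ∩ C) ∩ (X ∪ T). Then either x ∈ C ∩ T and x ∉ X; or x ∈ C ∩ X ∩ T. In each case x ∈ T, so (T ∩ C) ∩ (X ∪ T) ⊆ T.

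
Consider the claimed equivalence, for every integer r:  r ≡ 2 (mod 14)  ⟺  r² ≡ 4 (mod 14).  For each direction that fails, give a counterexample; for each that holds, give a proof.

[⇒] Suppose r ≡ 2 (mod 14). Write r = 14j + 2. Then (14j + 2)² = 196j² + 56j + 4 = 14(14j² + 4j) + 4, so r² ≡ 4 (mod 14).

[⇐] This fails: take r = 12. Then 12² = 144 ≡ 4 (mod 14), yet 12 ≡ 12 (mod 14), not 2.

The forward direction holds; the converse fails.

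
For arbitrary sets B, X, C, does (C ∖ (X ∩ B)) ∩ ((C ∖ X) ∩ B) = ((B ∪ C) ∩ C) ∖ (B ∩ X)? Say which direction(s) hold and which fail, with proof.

(⊆) Let x ∈ (C ∖ (X ∩ B)) ∩ ((C ∖ X) ∩ B). Then x ∈ B ∩ C and x ∉ X, from which x ∈ ((B ∪ C) ∩ C) ∖ (B ∩ X).

(⊇) This inclusion fails. Take B = ∅, X = ∅, C = {1}; then 1 ∈ ((B ∪ C) ∩ C) ∖ (B ∩ X) but 1 ∉ (C ∖ (X ∩ B)) ∩ ((C ∖ X) ∩ B).

(⊆) holds; (⊇) fails.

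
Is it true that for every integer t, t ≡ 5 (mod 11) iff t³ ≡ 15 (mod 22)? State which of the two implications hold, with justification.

(⇒) fails; (⇐) holds.

Forward direction. This fails: take t = 16. Then 16 ≡ 5 (mod 11), but 16³ = 4096 ≡ 4 (mod 22), not 15.

Converse. The residues r modulo 22 with r³ ≡ 15 (mod 22) are exactly {5}, and each is ≡ 5 (mod 11).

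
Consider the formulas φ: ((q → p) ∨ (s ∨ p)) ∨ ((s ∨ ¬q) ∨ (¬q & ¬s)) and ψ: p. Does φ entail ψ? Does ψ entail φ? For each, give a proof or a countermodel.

The forward direction fails; the converse holds.

(⟹) This fails. Under q = F, s = F, p = F, the left side is true but the right side is false.

(⟸) Assume the antecedent. If q is true, the antecedent forces (q = T, s = F, p = T) or (q = T, s = T, p = T), and the consequent holds there. If q is false, the consequent reduces to true regardless of the other variables. Either way the consequent holds.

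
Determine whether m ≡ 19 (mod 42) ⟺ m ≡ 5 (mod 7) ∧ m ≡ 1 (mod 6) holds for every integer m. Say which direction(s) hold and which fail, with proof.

Both directions hold.

Forward direction. Suppose m ≡ 19 (mod 42); write m = 42j + 19. Since 7 ∣ 42, reducing mod 7 gives m ≡ 19 ≡ 5 (mod 7); since 6 ∣ 42, reducing mod 6 gives m ≡ 19 ≡ 1 (mod 6).

Converse. If m ≡ 5 (mod 7) and m ≡ 1 (mod 6), then by the Chinese remainder theorem m ≡ 19 (mod 42). This is exactly m ≡ 19 (mod 42).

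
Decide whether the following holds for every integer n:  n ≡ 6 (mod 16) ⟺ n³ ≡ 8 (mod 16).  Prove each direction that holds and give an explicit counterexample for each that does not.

Only the forward direction holds.

[⇒] Suppose n ≡ 6 (mod 16). Write n = 16j + 6. Then (16j + 6)³ = 4096j³ + 4608j² + 1728j + 216 = 16(256j³ + 288j² + 108j + 13) + 8, so n³ ≡ 8 (mod 16).

[⇐] This fails: take n = 2. Then 2³ = 8 ≡ 8 (mod 16), yet 2 ≡ 2 (mod 16), not 6.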